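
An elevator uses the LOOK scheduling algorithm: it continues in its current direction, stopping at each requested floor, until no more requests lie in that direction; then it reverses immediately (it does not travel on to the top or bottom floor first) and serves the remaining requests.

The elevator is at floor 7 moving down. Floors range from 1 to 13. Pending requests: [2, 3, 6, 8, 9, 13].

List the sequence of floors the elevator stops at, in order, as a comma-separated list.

Current: 7, moving DOWN
Serve below first (descending): [6, 3, 2]
Then reverse, serve above (ascending): [8, 9, 13]

Answer: 6, 3, 2, 8, 9, 13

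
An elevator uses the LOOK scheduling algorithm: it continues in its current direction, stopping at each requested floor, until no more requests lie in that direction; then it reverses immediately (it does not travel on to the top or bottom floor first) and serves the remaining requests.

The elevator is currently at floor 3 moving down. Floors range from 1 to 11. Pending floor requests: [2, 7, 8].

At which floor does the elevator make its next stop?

Current floor: 3, direction: down
Requests above: [7, 8]
Requests below: [2]
Moving down and requests lie below → nearest below is max([2]) = 2

Answer: 2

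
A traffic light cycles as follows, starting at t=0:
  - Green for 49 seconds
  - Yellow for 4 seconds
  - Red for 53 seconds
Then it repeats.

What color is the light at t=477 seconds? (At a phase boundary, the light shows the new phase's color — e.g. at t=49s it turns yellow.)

Answer: red

Derivation:
Cycle length = 49 + 4 + 53 = 106s
t = 477, phase_t = 477 mod 106 = 53
53 >= 53 → RED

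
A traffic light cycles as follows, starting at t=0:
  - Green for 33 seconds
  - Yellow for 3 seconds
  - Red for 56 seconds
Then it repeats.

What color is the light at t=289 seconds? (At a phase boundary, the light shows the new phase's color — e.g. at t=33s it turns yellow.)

Cycle length = 33 + 3 + 56 = 92s
t = 289, phase_t = 289 mod 92 = 13
13 < 33 (green end) → GREEN

Answer: green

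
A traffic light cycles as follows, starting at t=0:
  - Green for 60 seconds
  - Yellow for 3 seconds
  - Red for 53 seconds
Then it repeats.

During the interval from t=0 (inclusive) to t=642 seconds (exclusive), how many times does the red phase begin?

Answer: 5

Derivation:
Cycle = 60+3+53 = 116s
red phase starts at t = k*116 + 63 for k=0,1,2,...
Need k*116+63 < 642 → k < 4.991
k ∈ {0, ..., 4} → 5 starts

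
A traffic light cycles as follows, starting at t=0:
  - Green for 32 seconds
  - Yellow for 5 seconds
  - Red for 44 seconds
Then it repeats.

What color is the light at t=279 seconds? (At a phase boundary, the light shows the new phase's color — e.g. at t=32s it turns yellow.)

Answer: yellow

Derivation:
Cycle length = 32 + 5 + 44 = 81s
t = 279, phase_t = 279 mod 81 = 36
32 <= 36 < 37 (yellow end) → YELLOW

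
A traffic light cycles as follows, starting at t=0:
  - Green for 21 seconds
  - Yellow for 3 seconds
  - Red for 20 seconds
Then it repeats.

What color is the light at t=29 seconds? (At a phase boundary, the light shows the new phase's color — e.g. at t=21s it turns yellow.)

Cycle length = 21 + 3 + 20 = 44s
t = 29, phase_t = 29 mod 44 = 29
29 >= 24 → RED

Answer: red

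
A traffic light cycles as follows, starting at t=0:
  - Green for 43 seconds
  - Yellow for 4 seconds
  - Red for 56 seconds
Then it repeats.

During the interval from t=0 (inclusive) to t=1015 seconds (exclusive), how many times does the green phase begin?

Cycle = 43+4+56 = 103s
green phase starts at t = k*103 + 0 for k=0,1,2,...
Need k*103+0 < 1015 → k < 9.854
k ∈ {0, ..., 9} → 10 starts

Answer: 10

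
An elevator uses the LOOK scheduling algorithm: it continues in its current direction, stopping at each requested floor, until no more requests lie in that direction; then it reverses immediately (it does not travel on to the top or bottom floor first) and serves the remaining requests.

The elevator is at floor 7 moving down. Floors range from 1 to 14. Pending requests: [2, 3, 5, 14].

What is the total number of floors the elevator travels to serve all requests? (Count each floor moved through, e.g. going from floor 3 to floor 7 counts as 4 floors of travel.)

Answer: 17

Derivation:
Start at floor 7 moving down, LOOK stop order: [5, 3, 2, 14]
  7 → 5: |5-7| = 2, total = 2
  5 → 3: |3-5| = 2, total = 4
  3 → 2: |2-3| = 1, total = 5
  2 → 14: |14-2| = 12, total = 17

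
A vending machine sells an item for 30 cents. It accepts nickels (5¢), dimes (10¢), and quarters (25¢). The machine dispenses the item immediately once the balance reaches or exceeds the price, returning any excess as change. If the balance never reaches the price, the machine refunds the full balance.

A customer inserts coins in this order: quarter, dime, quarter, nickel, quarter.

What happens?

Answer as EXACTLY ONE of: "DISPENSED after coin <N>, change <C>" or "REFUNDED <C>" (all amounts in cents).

Answer: DISPENSED after coin 2, change 5

Derivation:
Price: 30¢
Coin 1 (quarter, 25¢): balance = 25¢
Coin 2 (dime, 10¢): balance = 35¢
  → balance >= price → DISPENSE, change = 35 - 30 = 5¢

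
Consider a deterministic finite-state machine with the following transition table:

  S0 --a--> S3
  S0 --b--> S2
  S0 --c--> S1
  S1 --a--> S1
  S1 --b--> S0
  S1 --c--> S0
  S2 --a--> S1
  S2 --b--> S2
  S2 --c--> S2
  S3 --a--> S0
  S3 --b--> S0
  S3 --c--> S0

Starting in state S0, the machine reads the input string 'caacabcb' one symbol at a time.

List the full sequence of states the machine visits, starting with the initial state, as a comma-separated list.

Answer: S0, S1, S1, S1, S0, S3, S0, S1, S0

Derivation:
Start: S0
  read 'c': S0 --c--> S1
  read 'a': S1 --a--> S1
  read 'a': S1 --a--> S1
  read 'c': S1 --c--> S0
  read 'a': S0 --a--> S3
  read 'b': S3 --b--> S0
  read 'c': S0 --c--> S1
  read 'b': S1 --b--> S0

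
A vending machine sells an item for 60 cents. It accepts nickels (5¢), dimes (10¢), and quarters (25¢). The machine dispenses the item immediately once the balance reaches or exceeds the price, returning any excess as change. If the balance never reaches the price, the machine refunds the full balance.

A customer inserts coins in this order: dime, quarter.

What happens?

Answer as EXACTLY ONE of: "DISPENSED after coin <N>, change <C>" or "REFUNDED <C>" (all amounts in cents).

Price: 60¢
Coin 1 (dime, 10¢): balance = 10¢
Coin 2 (quarter, 25¢): balance = 35¢
All coins inserted, balance 35¢ < price 60¢ → REFUND 35¢

Answer: REFUNDED 35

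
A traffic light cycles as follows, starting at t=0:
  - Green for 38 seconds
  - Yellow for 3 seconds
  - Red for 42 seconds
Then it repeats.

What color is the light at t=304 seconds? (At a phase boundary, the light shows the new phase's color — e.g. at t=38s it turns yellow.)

Answer: red

Derivation:
Cycle length = 38 + 3 + 42 = 83s
t = 304, phase_t = 304 mod 83 = 55
55 >= 41 → RED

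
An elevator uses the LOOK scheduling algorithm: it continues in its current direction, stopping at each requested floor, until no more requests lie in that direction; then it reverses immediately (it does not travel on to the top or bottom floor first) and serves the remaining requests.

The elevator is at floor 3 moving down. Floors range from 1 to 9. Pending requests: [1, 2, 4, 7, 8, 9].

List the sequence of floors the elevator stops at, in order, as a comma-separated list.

Answer: 2, 1, 4, 7, 8, 9

Derivation:
Current: 3, moving DOWN
Serve below first (descending): [2, 1]
Then reverse, serve above (ascending): [4, 7, 8, 9]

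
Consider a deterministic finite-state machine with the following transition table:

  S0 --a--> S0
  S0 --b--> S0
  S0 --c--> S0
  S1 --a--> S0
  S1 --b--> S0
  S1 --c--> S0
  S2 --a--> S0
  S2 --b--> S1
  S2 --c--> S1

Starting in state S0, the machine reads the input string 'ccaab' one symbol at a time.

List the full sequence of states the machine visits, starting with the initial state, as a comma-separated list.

Start: S0
  read 'c': S0 --c--> S0
  read 'c': S0 --c--> S0
  read 'a': S0 --a--> S0
  read 'a': S0 --a--> S0
  read 'b': S0 --b--> S0

Answer: S0, S0, S0, S0, S0, S0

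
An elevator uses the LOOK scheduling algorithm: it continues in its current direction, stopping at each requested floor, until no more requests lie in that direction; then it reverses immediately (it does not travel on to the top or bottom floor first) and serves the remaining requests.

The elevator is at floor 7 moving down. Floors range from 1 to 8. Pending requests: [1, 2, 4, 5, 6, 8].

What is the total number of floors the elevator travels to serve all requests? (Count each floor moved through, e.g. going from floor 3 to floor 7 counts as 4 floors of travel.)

Start at floor 7 moving down, LOOK stop order: [6, 5, 4, 2, 1, 8]
  7 → 6: |6-7| = 1, total = 1
  6 → 5: |5-6| = 1, total = 2
  5 → 4: |4-5| = 1, total = 3
  4 → 2: |2-4| = 2, total = 5
  2 → 1: |1-2| = 1, total = 6
  1 → 8: |8-1| = 7, total = 13

Answer: 13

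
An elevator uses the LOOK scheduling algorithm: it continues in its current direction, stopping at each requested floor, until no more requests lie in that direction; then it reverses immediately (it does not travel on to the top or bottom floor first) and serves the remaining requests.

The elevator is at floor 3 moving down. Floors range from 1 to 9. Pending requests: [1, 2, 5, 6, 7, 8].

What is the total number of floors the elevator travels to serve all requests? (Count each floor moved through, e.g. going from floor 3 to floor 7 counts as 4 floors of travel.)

Start at floor 3 moving down, LOOK stop order: [2, 1, 5, 6, 7, 8]
  3 → 2: |2-3| = 1, total = 1
  2 → 1: |1-2| = 1, total = 2
  1 → 5: |5-1| = 4, total = 6
  5 → 6: |6-5| = 1, total = 7
  6 → 7: |7-6| = 1, total = 8
  7 → 8: |8-7| = 1, total = 9

Answer: 9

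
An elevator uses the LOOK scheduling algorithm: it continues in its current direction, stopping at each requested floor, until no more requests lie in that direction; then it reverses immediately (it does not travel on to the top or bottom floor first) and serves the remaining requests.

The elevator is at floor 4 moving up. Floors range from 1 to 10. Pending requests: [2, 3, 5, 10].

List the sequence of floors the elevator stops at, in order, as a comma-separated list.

Current: 4, moving UP
Serve above first (ascending): [5, 10]
Then reverse, serve below (descending): [3, 2]

Answer: 5, 10, 3, 2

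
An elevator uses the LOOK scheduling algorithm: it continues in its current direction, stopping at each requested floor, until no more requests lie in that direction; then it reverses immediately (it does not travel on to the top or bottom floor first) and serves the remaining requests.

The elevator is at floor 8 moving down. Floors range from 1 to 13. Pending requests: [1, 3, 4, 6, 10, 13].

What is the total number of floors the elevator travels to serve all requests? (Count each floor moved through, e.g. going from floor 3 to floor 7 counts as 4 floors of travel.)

Start at floor 8 moving down, LOOK stop order: [6, 4, 3, 1, 10, 13]
  8 → 6: |6-8| = 2, total = 2
  6 → 4: |4-6| = 2, total = 4
  4 → 3: |3-4| = 1, total = 5
  3 → 1: |1-3| = 2, total = 7
  1 → 10: |10-1| = 9, total = 16
  10 → 13: |13-10| = 3, total = 19

Answer: 19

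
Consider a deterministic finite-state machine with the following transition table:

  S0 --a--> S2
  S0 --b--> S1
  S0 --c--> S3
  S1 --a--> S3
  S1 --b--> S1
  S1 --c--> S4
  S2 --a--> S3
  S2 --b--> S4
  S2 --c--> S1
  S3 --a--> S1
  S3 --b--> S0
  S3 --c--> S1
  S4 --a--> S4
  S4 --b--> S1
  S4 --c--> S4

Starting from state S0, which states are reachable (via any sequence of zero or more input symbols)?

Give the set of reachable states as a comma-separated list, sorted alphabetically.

Answer: S0, S1, S2, S3, S4

Derivation:
BFS from S0:
  visit S0: S0--a-->S2 (new), S0--b-->S1 (new), S0--c-->S3 (new)
  visit S2: S2--a-->S3 (seen), S2--b-->S4 (new), S2--c-->S1 (seen)
  visit S1: S1--a-->S3 (seen), S1--b-->S1 (seen), S1--c-->S4 (seen)
  visit S3: S3--a-->S1 (seen), S3--b-->S0 (seen), S3--c-->S1 (seen)
  visit S4: S4--a-->S4 (seen), S4--b-->S1 (seen), S4--c-->S4 (seen)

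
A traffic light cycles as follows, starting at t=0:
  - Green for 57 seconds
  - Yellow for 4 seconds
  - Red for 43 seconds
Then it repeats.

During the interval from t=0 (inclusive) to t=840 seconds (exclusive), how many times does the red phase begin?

Cycle = 57+4+43 = 104s
red phase starts at t = k*104 + 61 for k=0,1,2,...
Need k*104+61 < 840 → k < 7.490
k ∈ {0, ..., 7} → 8 starts

Answer: 8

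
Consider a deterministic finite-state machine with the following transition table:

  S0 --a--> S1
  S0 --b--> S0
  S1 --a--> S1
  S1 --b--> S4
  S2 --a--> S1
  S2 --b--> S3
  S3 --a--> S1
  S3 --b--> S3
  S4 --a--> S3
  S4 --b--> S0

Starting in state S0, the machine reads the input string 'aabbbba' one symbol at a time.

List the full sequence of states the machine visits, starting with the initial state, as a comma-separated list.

Start: S0
  read 'a': S0 --a--> S1
  read 'a': S1 --a--> S1
  read 'b': S1 --b--> S4
  read 'b': S4 --b--> S0
  read 'b': S0 --b--> S0
  read 'b': S0 --b--> S0
  read 'a': S0 --a--> S1

Answer: S0, S1, S1, S4, S0, S0, S0, S1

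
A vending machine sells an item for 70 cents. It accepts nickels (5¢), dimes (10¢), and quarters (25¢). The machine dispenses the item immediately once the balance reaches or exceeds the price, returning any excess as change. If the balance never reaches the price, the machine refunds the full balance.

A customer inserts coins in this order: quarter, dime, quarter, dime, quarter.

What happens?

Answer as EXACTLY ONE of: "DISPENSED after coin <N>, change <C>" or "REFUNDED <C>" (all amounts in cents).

Price: 70¢
Coin 1 (quarter, 25¢): balance = 25¢
Coin 2 (dime, 10¢): balance = 35¢
Coin 3 (quarter, 25¢): balance = 60¢
Coin 4 (dime, 10¢): balance = 70¢
  → balance >= price → DISPENSE, change = 70 - 70 = 0¢

Answer: DISPENSED after coin 4, change 0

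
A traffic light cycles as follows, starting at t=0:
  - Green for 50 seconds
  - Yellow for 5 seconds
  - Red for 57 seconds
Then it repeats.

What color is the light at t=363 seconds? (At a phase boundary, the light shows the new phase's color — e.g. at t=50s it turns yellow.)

Answer: green

Derivation:
Cycle length = 50 + 5 + 57 = 112s
t = 363, phase_t = 363 mod 112 = 27
27 < 50 (green end) → GREEN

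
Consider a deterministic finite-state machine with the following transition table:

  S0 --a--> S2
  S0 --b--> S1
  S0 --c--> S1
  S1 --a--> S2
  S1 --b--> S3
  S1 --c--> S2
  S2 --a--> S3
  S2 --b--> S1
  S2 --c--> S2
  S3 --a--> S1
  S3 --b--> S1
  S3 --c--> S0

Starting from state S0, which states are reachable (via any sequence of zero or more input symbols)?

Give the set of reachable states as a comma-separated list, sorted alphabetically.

BFS from S0:
  visit S0: S0--a-->S2 (new), S0--b-->S1 (new), S0--c-->S1 (seen)
  visit S2: S2--a-->S3 (new), S2--b-->S1 (seen), S2--c-->S2 (seen)
  visit S1: S1--a-->S2 (seen), S1--b-->S3 (seen), S1--c-->S2 (seen)
  visit S3: S3--a-->S1 (seen), S3--b-->S1 (seen), S3--c-->S0 (seen)

Answer: S0, S1, S2, S3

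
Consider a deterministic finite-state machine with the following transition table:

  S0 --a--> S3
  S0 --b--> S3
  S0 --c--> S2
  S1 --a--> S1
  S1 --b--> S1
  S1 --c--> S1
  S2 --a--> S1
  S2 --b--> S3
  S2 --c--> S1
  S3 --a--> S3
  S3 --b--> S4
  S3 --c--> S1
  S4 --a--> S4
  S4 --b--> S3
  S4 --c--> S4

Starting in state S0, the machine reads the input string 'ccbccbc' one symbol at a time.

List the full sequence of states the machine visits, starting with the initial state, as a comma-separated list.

Start: S0
  read 'c': S0 --c--> S2
  read 'c': S2 --c--> S1
  read 'b': S1 --b--> S1
  read 'c': S1 --c--> S1
  read 'c': S1 --c--> S1
  read 'b': S1 --b--> S1
  read 'c': S1 --c--> S1

Answer: S0, S2, S1, S1, S1, S1, S1, S1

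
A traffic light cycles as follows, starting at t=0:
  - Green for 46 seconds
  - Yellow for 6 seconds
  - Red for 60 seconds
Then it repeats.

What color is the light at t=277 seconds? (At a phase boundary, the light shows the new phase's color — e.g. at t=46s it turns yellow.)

Cycle length = 46 + 6 + 60 = 112s
t = 277, phase_t = 277 mod 112 = 53
53 >= 52 → RED

Answer: red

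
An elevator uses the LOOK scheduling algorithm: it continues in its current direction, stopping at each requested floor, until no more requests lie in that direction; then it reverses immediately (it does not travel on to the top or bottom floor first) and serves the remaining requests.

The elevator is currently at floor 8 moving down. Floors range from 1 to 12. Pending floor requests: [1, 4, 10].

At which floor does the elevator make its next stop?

Answer: 4

Derivation:
Current floor: 8, direction: down
Requests above: [10]
Requests below: [1, 4]
Moving down and requests lie below → nearest below is max([1, 4]) = 4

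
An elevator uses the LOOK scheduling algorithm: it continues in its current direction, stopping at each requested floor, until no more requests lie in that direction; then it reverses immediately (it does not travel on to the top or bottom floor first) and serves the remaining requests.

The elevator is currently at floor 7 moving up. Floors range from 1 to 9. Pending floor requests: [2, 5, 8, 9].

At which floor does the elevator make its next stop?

Answer: 8

Derivation:
Current floor: 7, direction: up
Requests above: [8, 9]
Requests below: [2, 5]
Moving up and requests lie above → nearest above is min([8, 9]) = 8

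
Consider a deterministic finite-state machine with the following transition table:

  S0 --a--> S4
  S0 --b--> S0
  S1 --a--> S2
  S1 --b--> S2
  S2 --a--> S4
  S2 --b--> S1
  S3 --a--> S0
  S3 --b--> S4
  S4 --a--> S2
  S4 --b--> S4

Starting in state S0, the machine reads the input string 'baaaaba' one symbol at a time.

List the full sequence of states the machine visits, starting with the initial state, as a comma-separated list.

Answer: S0, S0, S4, S2, S4, S2, S1, S2

Derivation:
Start: S0
  read 'b': S0 --b--> S0
  read 'a': S0 --a--> S4
  read 'a': S4 --a--> S2
  read 'a': S2 --a--> S4
  read 'a': S4 --a--> S2
  read 'b': S2 --b--> S1
  read 'a': S1 --a--> S2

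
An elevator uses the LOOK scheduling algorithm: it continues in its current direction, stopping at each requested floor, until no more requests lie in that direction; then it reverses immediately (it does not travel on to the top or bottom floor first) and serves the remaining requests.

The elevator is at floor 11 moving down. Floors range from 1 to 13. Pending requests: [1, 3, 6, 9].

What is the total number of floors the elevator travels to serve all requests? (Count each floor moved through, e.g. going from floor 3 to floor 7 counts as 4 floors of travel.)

Start at floor 11 moving down, LOOK stop order: [9, 6, 3, 1]
  11 → 9: |9-11| = 2, total = 2
  9 → 6: |6-9| = 3, total = 5
  6 → 3: |3-6| = 3, total = 8
  3 → 1: |1-3| = 2, total = 10

Answer: 10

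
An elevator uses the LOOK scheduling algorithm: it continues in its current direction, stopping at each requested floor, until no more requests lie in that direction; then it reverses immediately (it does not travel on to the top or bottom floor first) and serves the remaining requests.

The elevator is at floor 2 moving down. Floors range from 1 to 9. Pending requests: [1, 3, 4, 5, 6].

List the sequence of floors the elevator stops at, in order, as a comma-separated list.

Current: 2, moving DOWN
Serve below first (descending): [1]
Then reverse, serve above (ascending): [3, 4, 5, 6]

Answer: 1, 3, 4, 5, 6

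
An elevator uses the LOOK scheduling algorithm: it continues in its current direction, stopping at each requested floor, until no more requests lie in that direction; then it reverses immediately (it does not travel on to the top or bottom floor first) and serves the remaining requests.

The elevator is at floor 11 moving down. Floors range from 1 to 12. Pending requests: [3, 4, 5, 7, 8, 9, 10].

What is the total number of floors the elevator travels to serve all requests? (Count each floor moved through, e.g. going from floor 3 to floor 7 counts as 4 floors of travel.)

Start at floor 11 moving down, LOOK stop order: [10, 9, 8, 7, 5, 4, 3]
  11 → 10: |10-11| = 1, total = 1
  10 → 9: |9-10| = 1, total = 2
  9 → 8: |8-9| = 1, total = 3
  8 → 7: |7-8| = 1, total = 4
  7 → 5: |5-7| = 2, total = 6
  5 → 4: |4-5| = 1, total = 7
  4 → 3: |3-4| = 1, total = 8

Answer: 8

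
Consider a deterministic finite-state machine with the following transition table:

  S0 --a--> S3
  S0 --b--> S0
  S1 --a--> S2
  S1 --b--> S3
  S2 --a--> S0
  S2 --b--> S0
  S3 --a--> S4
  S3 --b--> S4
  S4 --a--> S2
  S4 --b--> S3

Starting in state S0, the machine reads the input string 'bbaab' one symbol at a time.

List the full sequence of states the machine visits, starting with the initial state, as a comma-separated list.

Start: S0
  read 'b': S0 --b--> S0
  read 'b': S0 --b--> S0
  read 'a': S0 --a--> S3
  read 'a': S3 --a--> S4
  read 'b': S4 --b--> S3

Answer: S0, S0, S0, S3, S4, S3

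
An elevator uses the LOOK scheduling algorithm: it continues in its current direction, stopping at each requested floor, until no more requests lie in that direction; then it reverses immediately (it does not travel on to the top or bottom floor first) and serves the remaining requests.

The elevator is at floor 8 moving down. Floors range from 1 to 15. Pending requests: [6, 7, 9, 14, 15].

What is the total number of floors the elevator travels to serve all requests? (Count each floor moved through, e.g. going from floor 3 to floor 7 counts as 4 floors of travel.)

Start at floor 8 moving down, LOOK stop order: [7, 6, 9, 14, 15]
  8 → 7: |7-8| = 1, total = 1
  7 → 6: |6-7| = 1, total = 2
  6 → 9: |9-6| = 3, total = 5
  9 → 14: |14-9| = 5, total = 10
  14 → 15: |15-14| = 1, total = 11

Answer: 11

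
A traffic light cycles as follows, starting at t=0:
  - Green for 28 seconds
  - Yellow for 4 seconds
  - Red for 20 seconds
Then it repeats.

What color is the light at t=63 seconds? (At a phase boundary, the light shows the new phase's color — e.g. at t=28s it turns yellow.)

Answer: green

Derivation:
Cycle length = 28 + 4 + 20 = 52s
t = 63, phase_t = 63 mod 52 = 11
11 < 28 (green end) → GREEN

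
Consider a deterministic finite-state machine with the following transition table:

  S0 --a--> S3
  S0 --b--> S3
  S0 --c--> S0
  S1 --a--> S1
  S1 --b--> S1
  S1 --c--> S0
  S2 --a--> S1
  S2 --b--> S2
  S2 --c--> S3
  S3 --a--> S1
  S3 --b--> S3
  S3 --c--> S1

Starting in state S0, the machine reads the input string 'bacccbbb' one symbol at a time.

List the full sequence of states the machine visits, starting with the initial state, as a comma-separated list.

Answer: S0, S3, S1, S0, S0, S0, S3, S3, S3

Derivation:
Start: S0
  read 'b': S0 --b--> S3
  read 'a': S3 --a--> S1
  read 'c': S1 --c--> S0
  read 'c': S0 --c--> S0
  read 'c': S0 --c--> S0
  read 'b': S0 --b--> S3
  read 'b': S3 --b--> S3
  read 'b': S3 --b--> S3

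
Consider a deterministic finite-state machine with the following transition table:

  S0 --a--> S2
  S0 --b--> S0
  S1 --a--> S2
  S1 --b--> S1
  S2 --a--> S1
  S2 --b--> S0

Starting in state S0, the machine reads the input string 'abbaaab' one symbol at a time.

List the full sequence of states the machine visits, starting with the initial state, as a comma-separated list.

Start: S0
  read 'a': S0 --a--> S2
  read 'b': S2 --b--> S0
  read 'b': S0 --b--> S0
  read 'a': S0 --a--> S2
  read 'a': S2 --a--> S1
  read 'a': S1 --a--> S2
  read 'b': S2 --b--> S0

Answer: S0, S2, S0, S0, S2, S1, S2, S0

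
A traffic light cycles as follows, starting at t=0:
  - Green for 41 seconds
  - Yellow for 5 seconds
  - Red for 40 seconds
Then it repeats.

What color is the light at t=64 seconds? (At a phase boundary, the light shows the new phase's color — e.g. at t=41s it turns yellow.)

Cycle length = 41 + 5 + 40 = 86s
t = 64, phase_t = 64 mod 86 = 64
64 >= 46 → RED

Answer: red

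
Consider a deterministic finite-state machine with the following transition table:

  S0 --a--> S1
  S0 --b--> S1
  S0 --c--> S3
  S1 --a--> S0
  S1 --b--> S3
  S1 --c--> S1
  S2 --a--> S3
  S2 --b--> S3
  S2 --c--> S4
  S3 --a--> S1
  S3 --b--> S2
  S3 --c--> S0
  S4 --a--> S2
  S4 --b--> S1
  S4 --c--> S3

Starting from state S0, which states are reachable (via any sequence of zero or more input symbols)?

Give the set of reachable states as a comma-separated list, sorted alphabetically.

BFS from S0:
  visit S0: S0--a-->S1 (new), S0--b-->S1 (seen), S0--c-->S3 (new)
  visit S1: S1--a-->S0 (seen), S1--b-->S3 (seen), S1--c-->S1 (seen)
  visit S3: S3--a-->S1 (seen), S3--b-->S2 (new), S3--c-->S0 (seen)
  visit S2: S2--a-->S3 (seen), S2--b-->S3 (seen), S2--c-->S4 (new)
  visit S4: S4--a-->S2 (seen), S4--b-->S1 (seen), S4--c-->S3 (seen)

Answer: S0, S1, S2, S3, S4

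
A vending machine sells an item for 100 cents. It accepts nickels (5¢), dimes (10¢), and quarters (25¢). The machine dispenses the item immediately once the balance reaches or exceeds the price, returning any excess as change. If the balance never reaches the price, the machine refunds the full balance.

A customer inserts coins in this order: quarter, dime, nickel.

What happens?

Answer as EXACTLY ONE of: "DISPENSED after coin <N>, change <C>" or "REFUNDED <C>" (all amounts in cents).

Price: 100¢
Coin 1 (quarter, 25¢): balance = 25¢
Coin 2 (dime, 10¢): balance = 35¢
Coin 3 (nickel, 5¢): balance = 40¢
All coins inserted, balance 40¢ < price 100¢ → REFUND 40¢

Answer: REFUNDED 40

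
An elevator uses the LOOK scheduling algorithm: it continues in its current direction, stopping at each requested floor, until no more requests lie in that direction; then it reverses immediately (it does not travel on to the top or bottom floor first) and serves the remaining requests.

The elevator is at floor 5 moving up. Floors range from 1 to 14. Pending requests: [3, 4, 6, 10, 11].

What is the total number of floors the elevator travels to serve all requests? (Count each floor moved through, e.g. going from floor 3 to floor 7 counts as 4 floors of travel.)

Start at floor 5 moving up, LOOK stop order: [6, 10, 11, 4, 3]
  5 → 6: |6-5| = 1, total = 1
  6 → 10: |10-6| = 4, total = 5
  10 → 11: |11-10| = 1, total = 6
  11 → 4: |4-11| = 7, total = 13
  4 → 3: |3-4| = 1, total = 14

Answer: 14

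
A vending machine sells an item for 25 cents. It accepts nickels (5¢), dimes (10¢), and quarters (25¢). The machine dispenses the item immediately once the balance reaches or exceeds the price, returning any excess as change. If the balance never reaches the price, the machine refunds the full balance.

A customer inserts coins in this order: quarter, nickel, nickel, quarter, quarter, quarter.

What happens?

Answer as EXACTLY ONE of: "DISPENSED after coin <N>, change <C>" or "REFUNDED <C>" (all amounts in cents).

Price: 25¢
Coin 1 (quarter, 25¢): balance = 25¢
  → balance >= price → DISPENSE, change = 25 - 25 = 0¢

Answer: DISPENSED after coin 1, change 0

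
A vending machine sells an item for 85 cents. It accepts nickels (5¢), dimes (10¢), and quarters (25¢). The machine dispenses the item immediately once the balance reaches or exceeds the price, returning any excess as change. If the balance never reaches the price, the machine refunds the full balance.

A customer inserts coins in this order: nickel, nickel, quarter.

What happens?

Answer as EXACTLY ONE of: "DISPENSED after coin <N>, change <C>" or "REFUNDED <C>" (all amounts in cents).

Price: 85¢
Coin 1 (nickel, 5¢): balance = 5¢
Coin 2 (nickel, 5¢): balance = 10¢
Coin 3 (quarter, 25¢): balance = 35¢
All coins inserted, balance 35¢ < price 85¢ → REFUND 35¢

Answer: REFUNDED 35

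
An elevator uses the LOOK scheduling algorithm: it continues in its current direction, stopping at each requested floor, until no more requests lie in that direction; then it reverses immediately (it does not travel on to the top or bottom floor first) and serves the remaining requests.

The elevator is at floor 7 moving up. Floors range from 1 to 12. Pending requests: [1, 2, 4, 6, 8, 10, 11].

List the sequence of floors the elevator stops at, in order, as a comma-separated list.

Current: 7, moving UP
Serve above first (ascending): [8, 10, 11]
Then reverse, serve below (descending): [6, 4, 2, 1]

Answer: 8, 10, 11, 6, 4, 2, 1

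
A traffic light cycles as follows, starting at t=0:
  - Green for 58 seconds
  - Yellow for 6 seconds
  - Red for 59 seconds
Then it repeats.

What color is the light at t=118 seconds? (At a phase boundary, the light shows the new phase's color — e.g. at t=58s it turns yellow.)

Cycle length = 58 + 6 + 59 = 123s
t = 118, phase_t = 118 mod 123 = 118
118 >= 64 → RED

Answer: red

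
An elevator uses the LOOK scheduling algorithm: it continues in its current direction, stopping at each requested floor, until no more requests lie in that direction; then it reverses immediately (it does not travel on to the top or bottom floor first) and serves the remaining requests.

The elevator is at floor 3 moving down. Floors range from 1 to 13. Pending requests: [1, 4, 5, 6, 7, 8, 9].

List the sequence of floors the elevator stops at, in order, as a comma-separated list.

Answer: 1, 4, 5, 6, 7, 8, 9

Derivation:
Current: 3, moving DOWN
Serve below first (descending): [1]
Then reverse, serve above (ascending): [4, 5, 6, 7, 8, 9]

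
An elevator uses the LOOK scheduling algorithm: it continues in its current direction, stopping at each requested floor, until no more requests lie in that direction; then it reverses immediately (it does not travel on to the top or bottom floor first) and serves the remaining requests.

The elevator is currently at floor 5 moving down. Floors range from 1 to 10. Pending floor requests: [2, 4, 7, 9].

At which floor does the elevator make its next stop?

Current floor: 5, direction: down
Requests above: [7, 9]
Requests below: [2, 4]
Moving down and requests lie below → nearest below is max([2, 4]) = 4

Answer: 4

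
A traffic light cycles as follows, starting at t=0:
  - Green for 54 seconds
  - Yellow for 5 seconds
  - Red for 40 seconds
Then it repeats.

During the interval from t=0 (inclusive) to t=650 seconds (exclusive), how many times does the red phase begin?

Cycle = 54+5+40 = 99s
red phase starts at t = k*99 + 59 for k=0,1,2,...
Need k*99+59 < 650 → k < 5.970
k ∈ {0, ..., 5} → 6 starts

Answer: 6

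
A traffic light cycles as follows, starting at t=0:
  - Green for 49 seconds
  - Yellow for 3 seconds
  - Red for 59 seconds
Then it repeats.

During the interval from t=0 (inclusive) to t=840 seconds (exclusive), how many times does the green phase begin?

Cycle = 49+3+59 = 111s
green phase starts at t = k*111 + 0 for k=0,1,2,...
Need k*111+0 < 840 → k < 7.568
k ∈ {0, ..., 7} → 8 starts

Answer: 8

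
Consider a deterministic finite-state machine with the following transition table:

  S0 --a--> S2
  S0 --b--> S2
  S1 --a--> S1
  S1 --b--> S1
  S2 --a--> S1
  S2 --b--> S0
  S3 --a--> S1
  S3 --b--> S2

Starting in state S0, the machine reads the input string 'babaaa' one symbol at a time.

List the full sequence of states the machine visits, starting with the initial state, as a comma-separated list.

Answer: S0, S2, S1, S1, S1, S1, S1

Derivation:
Start: S0
  read 'b': S0 --b--> S2
  read 'a': S2 --a--> S1
  read 'b': S1 --b--> S1
  read 'a': S1 --a--> S1
  read 'a': S1 --a--> S1
  read 'a': S1 --a--> S1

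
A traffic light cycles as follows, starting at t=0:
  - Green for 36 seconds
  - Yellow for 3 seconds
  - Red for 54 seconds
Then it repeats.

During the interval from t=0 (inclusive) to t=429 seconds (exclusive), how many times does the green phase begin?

Cycle = 36+3+54 = 93s
green phase starts at t = k*93 + 0 for k=0,1,2,...
Need k*93+0 < 429 → k < 4.613
k ∈ {0, ..., 4} → 5 starts

Answer: 5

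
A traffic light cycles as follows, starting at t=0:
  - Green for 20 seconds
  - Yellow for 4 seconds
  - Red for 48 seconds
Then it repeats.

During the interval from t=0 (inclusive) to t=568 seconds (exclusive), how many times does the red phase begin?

Cycle = 20+4+48 = 72s
red phase starts at t = k*72 + 24 for k=0,1,2,...
Need k*72+24 < 568 → k < 7.556
k ∈ {0, ..., 7} → 8 starts

Answer: 8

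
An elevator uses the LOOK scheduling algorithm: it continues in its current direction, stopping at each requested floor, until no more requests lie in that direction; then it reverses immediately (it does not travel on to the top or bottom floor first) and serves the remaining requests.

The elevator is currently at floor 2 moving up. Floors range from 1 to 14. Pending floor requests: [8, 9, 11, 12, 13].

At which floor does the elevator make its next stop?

Current floor: 2, direction: up
Requests above: [8, 9, 11, 12, 13]
Requests below: []
Moving up and requests lie above → nearest above is min([8, 9, 11, 12, 13]) = 8

Answer: 8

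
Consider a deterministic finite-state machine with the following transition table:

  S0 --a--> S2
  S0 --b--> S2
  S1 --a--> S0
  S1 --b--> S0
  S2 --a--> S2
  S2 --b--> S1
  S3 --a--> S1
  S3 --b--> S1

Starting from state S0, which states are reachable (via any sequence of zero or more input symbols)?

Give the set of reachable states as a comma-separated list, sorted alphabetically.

BFS from S0:
  visit S0: S0--a-->S2 (new), S0--b-->S2 (seen)
  visit S2: S2--a-->S2 (seen), S2--b-->S1 (new)
  visit S1: S1--a-->S0 (seen), S1--b-->S0 (seen)

Answer: S0, S1, S2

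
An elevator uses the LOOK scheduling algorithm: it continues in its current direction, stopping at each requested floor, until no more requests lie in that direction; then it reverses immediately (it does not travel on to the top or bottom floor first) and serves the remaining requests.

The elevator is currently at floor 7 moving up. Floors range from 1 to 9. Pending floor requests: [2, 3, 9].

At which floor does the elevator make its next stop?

Answer: 9

Derivation:
Current floor: 7, direction: up
Requests above: [9]
Requests below: [2, 3]
Moving up and requests lie above → nearest above is min([9]) = 9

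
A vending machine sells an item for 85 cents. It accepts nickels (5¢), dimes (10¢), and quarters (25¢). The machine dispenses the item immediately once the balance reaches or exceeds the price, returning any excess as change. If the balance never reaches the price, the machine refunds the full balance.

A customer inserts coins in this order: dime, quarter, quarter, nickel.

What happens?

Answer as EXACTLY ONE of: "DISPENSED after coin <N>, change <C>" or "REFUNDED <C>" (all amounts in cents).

Price: 85¢
Coin 1 (dime, 10¢): balance = 10¢
Coin 2 (quarter, 25¢): balance = 35¢
Coin 3 (quarter, 25¢): balance = 60¢
Coin 4 (nickel, 5¢): balance = 65¢
All coins inserted, balance 65¢ < price 85¢ → REFUND 65¢

Answer: REFUNDED 65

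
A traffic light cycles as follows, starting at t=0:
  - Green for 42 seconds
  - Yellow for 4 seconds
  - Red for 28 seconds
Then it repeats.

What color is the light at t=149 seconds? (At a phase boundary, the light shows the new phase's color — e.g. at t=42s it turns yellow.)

Cycle length = 42 + 4 + 28 = 74s
t = 149, phase_t = 149 mod 74 = 1
1 < 42 (green end) → GREEN

Answer: green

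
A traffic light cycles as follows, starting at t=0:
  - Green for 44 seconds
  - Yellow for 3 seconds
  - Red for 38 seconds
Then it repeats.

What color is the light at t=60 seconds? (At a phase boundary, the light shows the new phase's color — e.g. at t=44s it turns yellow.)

Answer: red

Derivation:
Cycle length = 44 + 3 + 38 = 85s
t = 60, phase_t = 60 mod 85 = 60
60 >= 47 → RED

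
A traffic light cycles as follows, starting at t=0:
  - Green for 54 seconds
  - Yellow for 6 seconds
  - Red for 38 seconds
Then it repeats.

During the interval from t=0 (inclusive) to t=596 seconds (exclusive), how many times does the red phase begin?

Cycle = 54+6+38 = 98s
red phase starts at t = k*98 + 60 for k=0,1,2,...
Need k*98+60 < 596 → k < 5.469
k ∈ {0, ..., 5} → 6 starts

Answer: 6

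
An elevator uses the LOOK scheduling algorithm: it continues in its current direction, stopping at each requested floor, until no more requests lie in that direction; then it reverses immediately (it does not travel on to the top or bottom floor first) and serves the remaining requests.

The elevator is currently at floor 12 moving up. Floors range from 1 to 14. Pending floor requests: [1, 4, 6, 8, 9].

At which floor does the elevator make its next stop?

Current floor: 12, direction: up
Requests above: []
Requests below: [1, 4, 6, 8, 9]
Moving up but no requests above → reverse; nearest below is max([1, 4, 6, 8, 9]) = 9

Answer: 9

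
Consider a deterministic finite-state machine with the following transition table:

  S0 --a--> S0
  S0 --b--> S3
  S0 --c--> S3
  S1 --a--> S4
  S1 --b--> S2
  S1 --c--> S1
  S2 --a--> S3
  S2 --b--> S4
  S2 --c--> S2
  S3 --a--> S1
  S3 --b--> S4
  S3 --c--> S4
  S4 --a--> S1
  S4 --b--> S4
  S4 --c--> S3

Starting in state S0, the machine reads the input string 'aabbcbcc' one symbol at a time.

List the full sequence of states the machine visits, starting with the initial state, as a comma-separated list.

Start: S0
  read 'a': S0 --a--> S0
  read 'a': S0 --a--> S0
  read 'b': S0 --b--> S3
  read 'b': S3 --b--> S4
  read 'c': S4 --c--> S3
  read 'b': S3 --b--> S4
  read 'c': S4 --c--> S3
  read 'c': S3 --c--> S4

Answer: S0, S0, S0, S3, S4, S3, S4, S3, S4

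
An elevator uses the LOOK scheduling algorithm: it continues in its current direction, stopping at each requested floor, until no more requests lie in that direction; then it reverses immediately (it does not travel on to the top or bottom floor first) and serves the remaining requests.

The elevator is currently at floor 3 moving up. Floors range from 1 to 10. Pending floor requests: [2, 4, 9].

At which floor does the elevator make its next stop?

Current floor: 3, direction: up
Requests above: [4, 9]
Requests below: [2]
Moving up and requests lie above → nearest above is min([4, 9]) = 4

Answer: 4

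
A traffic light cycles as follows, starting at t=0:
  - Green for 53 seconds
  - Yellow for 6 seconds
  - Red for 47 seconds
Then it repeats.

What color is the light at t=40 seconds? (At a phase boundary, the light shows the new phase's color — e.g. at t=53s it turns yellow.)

Answer: green

Derivation:
Cycle length = 53 + 6 + 47 = 106s
t = 40, phase_t = 40 mod 106 = 40
40 < 53 (green end) → GREEN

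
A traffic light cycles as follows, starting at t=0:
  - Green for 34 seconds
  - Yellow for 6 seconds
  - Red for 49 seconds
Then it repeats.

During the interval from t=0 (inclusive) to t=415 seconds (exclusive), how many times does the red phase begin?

Answer: 5

Derivation:
Cycle = 34+6+49 = 89s
red phase starts at t = k*89 + 40 for k=0,1,2,...
Need k*89+40 < 415 → k < 4.213
k ∈ {0, ..., 4} → 5 starts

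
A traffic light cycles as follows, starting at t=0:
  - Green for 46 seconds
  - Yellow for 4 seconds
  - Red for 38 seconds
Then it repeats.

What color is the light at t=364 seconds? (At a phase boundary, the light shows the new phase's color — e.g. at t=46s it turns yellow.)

Answer: green

Derivation:
Cycle length = 46 + 4 + 38 = 88s
t = 364, phase_t = 364 mod 88 = 12
12 < 46 (green end) → GREEN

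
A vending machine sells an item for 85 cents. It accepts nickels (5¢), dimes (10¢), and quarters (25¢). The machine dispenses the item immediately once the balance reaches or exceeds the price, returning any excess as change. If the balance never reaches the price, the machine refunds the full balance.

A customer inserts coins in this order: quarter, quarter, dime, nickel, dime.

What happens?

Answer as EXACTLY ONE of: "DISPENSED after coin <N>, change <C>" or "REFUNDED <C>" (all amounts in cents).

Price: 85¢
Coin 1 (quarter, 25¢): balance = 25¢
Coin 2 (quarter, 25¢): balance = 50¢
Coin 3 (dime, 10¢): balance = 60¢
Coin 4 (nickel, 5¢): balance = 65¢
Coin 5 (dime, 10¢): balance = 75¢
All coins inserted, balance 75¢ < price 85¢ → REFUND 75¢

Answer: REFUNDED 75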